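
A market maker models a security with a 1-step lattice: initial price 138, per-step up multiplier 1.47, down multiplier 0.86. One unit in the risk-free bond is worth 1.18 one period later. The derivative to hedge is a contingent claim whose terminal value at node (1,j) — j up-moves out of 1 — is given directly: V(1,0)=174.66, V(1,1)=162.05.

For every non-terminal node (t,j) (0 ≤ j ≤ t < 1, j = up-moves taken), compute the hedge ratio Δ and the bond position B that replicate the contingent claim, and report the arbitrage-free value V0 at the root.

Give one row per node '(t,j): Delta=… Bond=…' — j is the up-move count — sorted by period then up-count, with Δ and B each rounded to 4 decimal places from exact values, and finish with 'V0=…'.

(0,0): Delta=-0.1498 Bond=163.0831
V0=142.4109

No-arbitrage ⇒ martingale measure with p* = (R−d)/(u−d) = 0.5246.
At expiry t=1: V(1,0)=174.6600, V(1,1)=162.0500
(0,0): S=138.0000. Δ = (V_up−V_dn)/(S_up−S_dn) = (162.0500−174.6600)/(202.8600−118.6800) = -0.1498. V = [p*·162.0500 + (1−p*)·174.6600]/1.18 = 142.4109. B = V − Δ·S = 163.0831.
Check: Δ(0,0)·S0 + B(0,0) = 142.4109 = V0.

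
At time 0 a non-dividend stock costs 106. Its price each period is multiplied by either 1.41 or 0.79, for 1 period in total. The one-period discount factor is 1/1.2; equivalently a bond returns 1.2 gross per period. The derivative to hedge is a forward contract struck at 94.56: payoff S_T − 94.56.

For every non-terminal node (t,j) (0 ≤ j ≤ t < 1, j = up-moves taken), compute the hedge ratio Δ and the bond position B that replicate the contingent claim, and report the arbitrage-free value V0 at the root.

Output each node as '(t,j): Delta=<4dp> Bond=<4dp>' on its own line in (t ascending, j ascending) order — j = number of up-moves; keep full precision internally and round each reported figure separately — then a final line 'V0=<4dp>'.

(0,0): Delta=1.0000 Bond=-78.8000
V0=27.2000

No-arbitrage ⇒ martingale measure with p* = (R−d)/(u−d) = 0.6613.
Payoff layer (t=1): V(1,0)=-10.8200, V(1,1)=54.9000
(0,0): S=106.0000. Δ = (V_up−V_dn)/(S_up−S_dn) = (54.9000−-10.8200)/(149.4600−83.7400) = 1.0000. V = [p*·54.9000 + (1−p*)·-10.8200]/1.2 = 27.2000. B = V − Δ·S = -78.8000.
Root portfolio cost Δ·106+B reproduces V0=27.2000.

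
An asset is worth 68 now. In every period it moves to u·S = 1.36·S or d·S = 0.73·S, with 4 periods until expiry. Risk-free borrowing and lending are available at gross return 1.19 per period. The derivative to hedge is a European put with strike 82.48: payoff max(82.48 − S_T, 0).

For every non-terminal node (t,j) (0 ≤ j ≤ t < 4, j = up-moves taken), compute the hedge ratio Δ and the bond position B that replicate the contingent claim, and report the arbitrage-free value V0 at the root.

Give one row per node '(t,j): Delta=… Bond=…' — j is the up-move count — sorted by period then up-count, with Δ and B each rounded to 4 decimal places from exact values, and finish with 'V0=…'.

No-arbitrage ⇒ martingale measure with p* = (R−d)/(u−d) = 0.7302.
Terminal payoffs: V(4,0)=63.1692, V(4,1)=46.5037, V(4,2)=15.4557, V(4,3)=0.0000, V(4,4)=0.0000
  t=3,j=0: stock 26.4532 → up 35.9763 (V=46.5037), down 19.3108 (V=63.1692). Price 42.8578; hedge Δ=-1.0000, bond B=69.3109.
  t=3,j=1: stock 49.2826 → up 67.0243 (V=15.4557), down 35.9763 (V=46.5037). Price 20.0283; hedge Δ=-1.0000, bond B=69.3109.
  t=3,j=2: stock 91.8141 → up 124.8672 (V=0.0000), down 67.0243 (V=15.4557). Price 3.5047; hedge Δ=-0.2672, bond B=28.0375.
  t=3,j=3: stock 171.0510 → up 232.6294 (V=0.0000), down 124.8672 (V=0.0000). Price 0.0000; hedge Δ=0.0000, bond B=0.0000.
  t=2,j=0: stock 36.2372 → up 49.2826 (V=20.0283), down 26.4532 (V=42.8578). Price 22.0073; hedge Δ=-1.0000, bond B=58.2445.
  t=2,j=1: stock 67.5104 → up 91.8141 (V=3.5047), down 49.2826 (V=20.0283). Price 6.6920; hedge Δ=-0.3885, bond B=32.9200.
  t=2,j=2: stock 125.7728 → up 171.0510 (V=0.0000), down 91.8141 (V=3.5047). Price 0.7947; hedge Δ=-0.0442, bond B=6.3577.
  t=1,j=0: stock 49.6400 → up 67.5104 (V=6.6920), down 36.2372 (V=22.0073). Price 9.0964; hedge Δ=-0.4897, bond B=33.4064.
  t=1,j=1: stock 92.4800 → up 125.7728 (V=0.7947), down 67.5104 (V=6.6920). Price 2.0051; hedge Δ=-0.1012, bond B=11.3658.
  t=0,j=0: stock 68.0000 → up 92.4800 (V=2.0051), down 49.6400 (V=9.0964). Price 3.2929; hedge Δ=-0.1655, bond B=14.5490.
Each (Δ,B) replicates both successor values, so the strategy is self-financing and V0 is arbitrage-free.

(0,0): Delta=-0.1655 Bond=14.5490
(1,0): Delta=-0.4897 Bond=33.4064
(1,1): Delta=-0.1012 Bond=11.3658
(2,0): Delta=-1.0000 Bond=58.2445
(2,1): Delta=-0.3885 Bond=32.9200
(2,2): Delta=-0.0442 Bond=6.3577
(3,0): Delta=-1.0000 Bond=69.3109
(3,1): Delta=-1.0000 Bond=69.3109
(3,2): Delta=-0.2672 Bond=28.0375
(3,3): Delta=0.0000 Bond=0.0000
V0=3.2929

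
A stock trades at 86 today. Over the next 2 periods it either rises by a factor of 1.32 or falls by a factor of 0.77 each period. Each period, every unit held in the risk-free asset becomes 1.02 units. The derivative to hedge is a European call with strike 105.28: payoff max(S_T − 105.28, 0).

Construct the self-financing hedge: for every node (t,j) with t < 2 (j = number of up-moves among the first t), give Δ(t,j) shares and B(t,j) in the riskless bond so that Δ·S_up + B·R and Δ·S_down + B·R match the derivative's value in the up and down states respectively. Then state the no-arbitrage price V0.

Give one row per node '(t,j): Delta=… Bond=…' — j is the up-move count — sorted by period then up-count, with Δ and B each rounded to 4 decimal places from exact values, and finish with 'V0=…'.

(0,0): Delta=0.4199 Bond=-27.2592
(1,0): Delta=0.0000 Bond=0.0000
(1,1): Delta=0.7138 Bond=-61.1696
V0=8.8504

Since d<R<u, set p* = (R−d)/(u−d) = 0.4545; price each node as the discounted p*-expectation of its children.
Terminal payoffs: V(2,0)=0.0000, V(2,1)=0.0000, V(2,2)=44.5664
  t=1,j=0: stock 66.2200 → up 87.4104 (V=0.0000), down 50.9894 (V=0.0000). Price 0.0000; hedge Δ=0.0000, bond B=0.0000.
  t=1,j=1: stock 113.5200 → up 149.8464 (V=44.5664), down 87.4104 (V=0.0000). Price 19.8602; hedge Δ=0.7138, bond B=-61.1696.
  t=0,j=0: stock 86.0000 → up 113.5200 (V=19.8602), down 66.2200 (V=0.0000). Price 8.8504; hedge Δ=0.4199, bond B=-27.2592.
Self-financing check: at every node Δ·S+B equals the discounted successor values.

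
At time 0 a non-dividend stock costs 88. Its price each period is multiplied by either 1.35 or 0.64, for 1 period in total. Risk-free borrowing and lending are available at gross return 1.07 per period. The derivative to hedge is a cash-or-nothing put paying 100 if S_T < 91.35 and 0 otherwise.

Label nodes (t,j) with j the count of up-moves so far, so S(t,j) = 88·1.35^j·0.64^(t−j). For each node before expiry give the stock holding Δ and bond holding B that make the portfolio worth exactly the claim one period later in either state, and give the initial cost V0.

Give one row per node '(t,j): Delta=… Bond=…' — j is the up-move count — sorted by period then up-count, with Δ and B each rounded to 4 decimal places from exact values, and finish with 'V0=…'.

(0,0): Delta=-1.6005 Bond=177.7017
V0=36.8567

The replicating-portfolio and risk-neutral prices coincide; use p* = (1.07−0.64)/(1.35−0.64) = 0.6056 for the latter.
Terminal payoffs: V(1,0)=100.0000, V(1,1)=0.0000
  t=0,j=0: stock 88.0000 → up 118.8000 (V=0.0000), down 56.3200 (V=100.0000). Price 36.8567; hedge Δ=-1.6005, bond B=177.7017.
Check: Δ(0,0)·S0 + B(0,0) = 36.8567 = V0.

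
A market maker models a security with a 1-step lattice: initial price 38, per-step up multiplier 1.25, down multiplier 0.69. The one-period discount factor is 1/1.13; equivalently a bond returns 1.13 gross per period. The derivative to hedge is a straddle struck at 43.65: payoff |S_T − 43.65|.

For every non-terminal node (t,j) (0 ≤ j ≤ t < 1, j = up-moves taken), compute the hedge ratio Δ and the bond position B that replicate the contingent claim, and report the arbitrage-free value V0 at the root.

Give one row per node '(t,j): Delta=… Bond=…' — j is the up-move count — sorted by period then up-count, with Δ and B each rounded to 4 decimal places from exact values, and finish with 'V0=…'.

(0,0): Delta=-0.6382 Bond=30.2323
V0=5.9823

No-arbitrage ⇒ martingale measure with p* = (R−d)/(u−d) = 0.7857.
Terminal values V(1,·): V(1,0)=17.4300, V(1,1)=3.8500
(0,0): S=38.0000. Δ = (V_up−V_dn)/(S_up−S_dn) = (3.8500−17.4300)/(47.5000−26.2200) = -0.6382. V = [p*·3.8500 + (1−p*)·17.4300]/1.13 = 5.9823. B = V − Δ·S = 30.2323.
Root portfolio cost Δ·38+B reproduces V0=5.9823.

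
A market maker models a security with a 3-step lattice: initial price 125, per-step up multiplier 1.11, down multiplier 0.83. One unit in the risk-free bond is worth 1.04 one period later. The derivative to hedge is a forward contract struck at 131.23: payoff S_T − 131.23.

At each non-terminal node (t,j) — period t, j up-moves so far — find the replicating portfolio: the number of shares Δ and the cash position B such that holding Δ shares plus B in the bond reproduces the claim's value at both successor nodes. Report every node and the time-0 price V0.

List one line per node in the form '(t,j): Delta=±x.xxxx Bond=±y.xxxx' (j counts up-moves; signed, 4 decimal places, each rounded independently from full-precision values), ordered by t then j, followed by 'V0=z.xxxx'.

Risk-neutral probability p* = (R−d)/(u−d) = (1.04−0.83)/(1.11−0.83) = 0.7500.
Payoff layer (t=3): V(3,0)=-59.7566, V(3,1)=-35.6451, V(3,2)=-3.3996, V(3,3)=39.7239
Node (2,0) S=86.1125: V=(p*·-35.6451+(1−p*)·-59.7566)/1.04=-40.0702; Δ=(-35.6451−-59.7566)/(95.5849−71.4734)=1.0000; B=V−Δ·S=-126.1827
Node (2,1) S=115.1625: V=(p*·-3.3996+(1−p*)·-35.6451)/1.04=-11.0202; Δ=(-3.3996−-35.6451)/(127.8304−95.5849)=1.0000; B=V−Δ·S=-126.1827
Node (2,2) S=154.0125: V=(p*·39.7239+(1−p*)·-3.3996)/1.04=27.8298; Δ=(39.7239−-3.3996)/(170.9539−127.8304)=1.0000; B=V−Δ·S=-126.1827
Node (1,0) S=103.7500: V=(p*·-11.0202+(1−p*)·-40.0702)/1.04=-17.5795; Δ=(-11.0202−-40.0702)/(115.1625−86.1125)=1.0000; B=V−Δ·S=-121.3295
Node (1,1) S=138.7500: V=(p*·27.8298+(1−p*)·-11.0202)/1.04=17.4205; Δ=(27.8298−-11.0202)/(154.0125−115.1625)=1.0000; B=V−Δ·S=-121.3295
Node (0,0) S=125.0000: V=(p*·17.4205+(1−p*)·-17.5795)/1.04=8.3370; Δ=(17.4205−-17.5795)/(138.7500−103.7500)=1.0000; B=V−Δ·S=-116.6630
Root portfolio cost Δ·125+B reproduces V0=8.3370.

(0,0): Delta=1.0000 Bond=-116.6630
(1,0): Delta=1.0000 Bond=-121.3295
(1,1): Delta=1.0000 Bond=-121.3295
(2,0): Delta=1.0000 Bond=-126.1827
(2,1): Delta=1.0000 Bond=-126.1827
(2,2): Delta=1.0000 Bond=-126.1827
V0=8.3370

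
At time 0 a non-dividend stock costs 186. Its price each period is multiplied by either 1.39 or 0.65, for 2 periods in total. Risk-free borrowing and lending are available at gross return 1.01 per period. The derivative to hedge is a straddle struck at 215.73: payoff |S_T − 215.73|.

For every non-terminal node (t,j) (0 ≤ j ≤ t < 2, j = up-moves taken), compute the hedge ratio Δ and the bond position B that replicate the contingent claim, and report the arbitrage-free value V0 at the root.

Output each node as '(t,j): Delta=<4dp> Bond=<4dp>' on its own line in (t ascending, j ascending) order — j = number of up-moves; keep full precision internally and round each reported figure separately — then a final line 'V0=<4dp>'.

(0,0): Delta=0.0053 Bond=91.1374
(1,0): Delta=-1.0000 Bond=213.5941
(1,1): Delta=0.5016 Bond=-36.2491
V0=92.1302

Since d<R<u, set p* = (R−d)/(u−d) = 0.4865; price each node as the discounted p*-expectation of its children.
Terminal values V(2,·): V(2,0)=137.1450, V(2,1)=47.6790, V(2,2)=143.6406
  t=1,j=0: stock 120.9000 → up 168.0510 (V=47.6790), down 78.5850 (V=137.1450). Price 92.6941; hedge Δ=-1.0000, bond B=213.5941.
  t=1,j=1: stock 258.5400 → up 359.3706 (V=143.6406), down 168.0510 (V=47.6790). Price 93.4287; hedge Δ=0.5016, bond B=-36.2491.
  t=0,j=0: stock 186.0000 → up 258.5400 (V=93.4287), down 120.9000 (V=92.6941). Price 92.1302; hedge Δ=0.0053, bond B=91.1374.
Check: Δ(0,0)·S0 + B(0,0) = 92.1302 = V0.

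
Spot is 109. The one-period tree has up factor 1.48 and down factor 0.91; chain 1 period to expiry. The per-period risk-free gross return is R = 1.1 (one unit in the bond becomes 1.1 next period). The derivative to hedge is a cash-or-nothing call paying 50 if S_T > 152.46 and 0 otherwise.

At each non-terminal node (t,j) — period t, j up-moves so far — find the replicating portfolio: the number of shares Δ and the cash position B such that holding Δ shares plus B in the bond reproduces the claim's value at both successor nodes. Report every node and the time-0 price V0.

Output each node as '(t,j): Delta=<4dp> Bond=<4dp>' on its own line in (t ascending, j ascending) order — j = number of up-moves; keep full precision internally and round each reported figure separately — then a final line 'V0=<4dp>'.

(0,0): Delta=0.8048 Bond=-72.5678
V0=15.1515

Risk-neutral probability p* = (R−d)/(u−d) = (1.1−0.91)/(1.48−0.91) = 0.3333.
Payoff layer (t=1): V(1,0)=0.0000, V(1,1)=50.0000
(0,0): S=109.0000. Δ = (V_up−V_dn)/(S_up−S_dn) = (50.0000−0.0000)/(161.3200−99.1900) = 0.8048. V = [p*·50.0000 + (1−p*)·0.0000]/1.1 = 15.1515. B = V − Δ·S = -72.5678.
Each (Δ,B) replicates both successor values, so the strategy is self-financing and V0 is arbitrage-free.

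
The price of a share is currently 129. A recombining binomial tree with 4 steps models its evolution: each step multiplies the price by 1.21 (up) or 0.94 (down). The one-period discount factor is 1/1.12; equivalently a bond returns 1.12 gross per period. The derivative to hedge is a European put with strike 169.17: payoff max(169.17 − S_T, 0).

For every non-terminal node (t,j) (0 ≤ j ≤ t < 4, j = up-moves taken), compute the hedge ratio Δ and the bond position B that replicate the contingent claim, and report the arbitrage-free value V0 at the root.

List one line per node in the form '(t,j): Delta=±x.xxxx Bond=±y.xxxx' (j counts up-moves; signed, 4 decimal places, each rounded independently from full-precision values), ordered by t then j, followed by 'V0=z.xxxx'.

(0,0): Delta=-0.2118 Bond=30.7660
(1,0): Delta=-0.5060 Bond=70.1356
(1,1): Delta=-0.0975 Bond=16.6192
(2,0): Delta=-1.0000 Bond=134.8613
(2,1): Delta=-0.3141 Bond=50.3971
(2,2): Delta=-0.0133 Bond=2.7217
(3,0): Delta=-1.0000 Bond=151.0446
(3,1): Delta=-1.0000 Bond=151.0446
(3,2): Delta=-0.0477 Bond=9.1448
(3,3): Delta=0.0000 Bond=0.0000
V0=3.4483

No-arbitrage ⇒ martingale measure with p* = (R−d)/(u−d) = 0.6667.
At expiry t=4: V(4,0)=68.4534, V(4,1)=39.5241, V(4,2)=2.2854, V(4,3)=0.0000, V(4,4)=0.0000
(3,0): S=107.1453. Δ = (V_up−V_dn)/(S_up−S_dn) = (39.5241−68.4534)/(129.6459−100.7166) = -1.0000. V = [p*·39.5241 + (1−p*)·68.4534]/1.12 = 43.8993. B = V − Δ·S = 151.0446.
(3,1): S=137.9211. Δ = (V_up−V_dn)/(S_up−S_dn) = (2.2854−39.5241)/(166.8846−129.6459) = -1.0000. V = [p*·2.2854 + (1−p*)·39.5241]/1.12 = 13.1235. B = V − Δ·S = 151.0446.
(3,2): S=177.5368. Δ = (V_up−V_dn)/(S_up−S_dn) = (0.0000−2.2854)/(214.8195−166.8846) = -0.0477. V = [p*·0.0000 + (1−p*)·2.2854]/1.12 = 0.6802. B = V − Δ·S = 9.1448.
(3,3): S=228.5314. Δ = (V_up−V_dn)/(S_up−S_dn) = (0.0000−0.0000)/(276.5230−214.8195) = 0.0000. V = [p*·0.0000 + (1−p*)·0.0000]/1.12 = 0.0000. B = V − Δ·S = 0.0000.
(2,0): S=113.9844. Δ = (V_up−V_dn)/(S_up−S_dn) = (13.1235−43.8993)/(137.9211−107.1453) = -1.0000. V = [p*·13.1235 + (1−p*)·43.8993]/1.12 = 20.8769. B = V − Δ·S = 134.8613.
(2,1): S=146.7246. Δ = (V_up−V_dn)/(S_up−S_dn) = (0.6802−13.1235)/(177.5368−137.9211) = -0.3141. V = [p*·0.6802 + (1−p*)·13.1235]/1.12 = 4.3107. B = V − Δ·S = 50.3971.
(2,2): S=188.8689. Δ = (V_up−V_dn)/(S_up−S_dn) = (0.0000−0.6802)/(228.5314−177.5368) = -0.0133. V = [p*·0.0000 + (1−p*)·0.6802]/1.12 = 0.2024. B = V − Δ·S = 2.7217.
(1,0): S=121.2600. Δ = (V_up−V_dn)/(S_up−S_dn) = (4.3107−20.8769)/(146.7246−113.9844) = -0.5060. V = [p*·4.3107 + (1−p*)·20.8769]/1.12 = 8.7792. B = V − Δ·S = 70.1356.
(1,1): S=156.0900. Δ = (V_up−V_dn)/(S_up−S_dn) = (0.2024−4.3107)/(188.8689−146.7246) = -0.0975. V = [p*·0.2024 + (1−p*)·4.3107]/1.12 = 1.4034. B = V − Δ·S = 16.6192.
(0,0): S=129.0000. Δ = (V_up−V_dn)/(S_up−S_dn) = (1.4034−8.7792)/(156.0900−121.2600) = -0.2118. V = [p*·1.4034 + (1−p*)·8.7792]/1.12 = 3.4483. B = V − Δ·S = 30.7660.
The time-0 hedge costs 3.4483, which is the no-arbitrage price.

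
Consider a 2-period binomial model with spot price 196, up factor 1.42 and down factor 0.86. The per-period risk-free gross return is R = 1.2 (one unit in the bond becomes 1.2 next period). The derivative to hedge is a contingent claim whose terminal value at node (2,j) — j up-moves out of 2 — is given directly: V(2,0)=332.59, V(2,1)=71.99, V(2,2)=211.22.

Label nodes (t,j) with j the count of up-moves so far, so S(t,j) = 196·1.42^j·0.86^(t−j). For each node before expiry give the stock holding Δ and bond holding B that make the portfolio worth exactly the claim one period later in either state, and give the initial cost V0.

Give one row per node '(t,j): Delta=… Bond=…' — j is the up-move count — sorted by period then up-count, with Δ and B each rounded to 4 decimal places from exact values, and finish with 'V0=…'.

(0,0): Delta=-0.1355 Bond=140.1216
(1,0): Delta=-2.7608 Bond=610.6643
(1,1): Delta=0.8933 Bond=-118.1896
V0=113.5649

Under the risk-neutral measure, an up-move has probability p* = (R−d)/(u−d) = 0.6071 and values discount at R = 1.2.
Terminal values V(2,·): V(2,0)=332.5900, V(2,1)=71.9900, V(2,2)=211.2200
Node (1,0) S=168.5600: V=(p*·71.9900+(1−p*)·332.5900)/1.2=145.3071; Δ=(71.9900−332.5900)/(239.3552−144.9616)=-2.7608; B=V−Δ·S=610.6643
Node (1,1) S=278.3200: V=(p*·211.2200+(1−p*)·71.9900)/1.2=130.4354; Δ=(211.2200−71.9900)/(395.2144−239.3552)=0.8933; B=V−Δ·S=-118.1896
Node (0,0) S=196.0000: V=(p*·130.4354+(1−p*)·145.3071)/1.2=113.5649; Δ=(130.4354−145.3071)/(278.3200−168.5600)=-0.1355; B=V−Δ·S=140.1216
Root portfolio cost Δ·196+B reproduces V0=113.5649.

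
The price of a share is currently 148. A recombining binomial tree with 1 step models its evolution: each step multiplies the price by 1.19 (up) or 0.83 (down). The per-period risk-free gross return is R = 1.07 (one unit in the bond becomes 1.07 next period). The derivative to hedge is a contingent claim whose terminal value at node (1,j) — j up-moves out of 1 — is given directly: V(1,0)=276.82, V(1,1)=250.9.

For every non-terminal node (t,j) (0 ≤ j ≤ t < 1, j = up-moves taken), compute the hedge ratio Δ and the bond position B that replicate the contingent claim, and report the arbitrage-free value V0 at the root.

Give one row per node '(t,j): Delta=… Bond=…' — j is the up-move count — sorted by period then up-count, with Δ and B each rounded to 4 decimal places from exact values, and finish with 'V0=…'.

Since d<R<u, set p* = (R−d)/(u−d) = 0.6667; price each node as the discounted p*-expectation of its children.
At expiry t=1: V(1,0)=276.8200, V(1,1)=250.9000
  t=0,j=0: stock 148.0000 → up 176.1200 (V=250.9000), down 122.8400 (V=276.8200). Price 242.5607; hedge Δ=-0.4865, bond B=314.5607.
The time-0 hedge costs 242.5607, which is the no-arbitrage price.

(0,0): Delta=-0.4865 Bond=314.5607
V0=242.5607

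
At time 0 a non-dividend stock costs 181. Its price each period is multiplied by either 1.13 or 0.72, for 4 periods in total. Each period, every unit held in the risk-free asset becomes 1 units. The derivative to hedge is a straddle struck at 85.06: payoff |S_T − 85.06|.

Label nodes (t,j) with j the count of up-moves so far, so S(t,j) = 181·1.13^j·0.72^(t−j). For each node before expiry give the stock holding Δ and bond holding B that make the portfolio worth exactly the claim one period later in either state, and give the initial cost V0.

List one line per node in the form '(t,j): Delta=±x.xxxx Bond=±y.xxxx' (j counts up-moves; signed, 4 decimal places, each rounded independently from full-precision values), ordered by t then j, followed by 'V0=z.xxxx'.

Since d<R<u, set p* = (R−d)/(u−d) = 0.6829; price each node as the discounted p*-expectation of its children.
Payoff layer (t=4): V(4,0)=36.4183, V(4,1)=8.7196, V(4,2)=34.7520, V(4,3)=102.9783, V(4,4)=210.0557
Node (3,0) S=67.5579: V=(p*·8.7196+(1−p*)·36.4183)/1=17.5021; Δ=(8.7196−36.4183)/(76.3404−48.6417)=-1.0000; B=V−Δ·S=85.0600
Node (3,1) S=106.0284: V=(p*·34.7520+(1−p*)·8.7196)/1=26.4978; Δ=(34.7520−8.7196)/(119.8120−76.3404)=0.5988; B=V−Δ·S=-36.9959
Node (3,2) S=166.4056: V=(p*·102.9783+(1−p*)·34.7520)/1=81.3456; Δ=(102.9783−34.7520)/(188.0383−119.8120)=1.0000; B=V−Δ·S=-85.0600
Node (3,3) S=261.1644: V=(p*·210.0557+(1−p*)·102.9783)/1=176.1044; Δ=(210.0557−102.9783)/(295.1157−188.0383)=1.0000; B=V−Δ·S=-85.0600
Node (2,0) S=93.8304: V=(p*·26.4978+(1−p*)·17.5021)/1=23.6455; Δ=(26.4978−17.5021)/(106.0284−67.5579)=0.2338; B=V−Δ·S=1.7047
Node (2,1) S=147.2616: V=(p*·81.3456+(1−p*)·26.4978)/1=63.9549; Δ=(81.3456−26.4978)/(166.4056−106.0284)=0.9084; B=V−Δ·S=-69.8202
Node (2,2) S=231.1189: V=(p*·176.1044+(1−p*)·81.3456)/1=146.0589; Δ=(176.1044−81.3456)/(261.1644−166.4056)=1.0000; B=V−Δ·S=-85.0600
Node (1,0) S=130.3200: V=(p*·63.9549+(1−p*)·23.6455)/1=51.1739; Δ=(63.9549−23.6455)/(147.2616−93.8304)=0.7544; B=V−Δ·S=-47.1415
Node (1,1) S=204.5300: V=(p*·146.0589+(1−p*)·63.9549)/1=120.0259; Δ=(146.0589−63.9549)/(231.1189−147.2616)=0.9791; B=V−Δ·S=-80.2279
Node (0,0) S=181.0000: V=(p*·120.0259+(1−p*)·51.1739)/1=98.1948; Δ=(120.0259−51.1739)/(204.5300−130.3200)=0.9278; B=V−Δ·S=-69.7371
Self-financing check: at every node Δ·S+B equals the discounted successor values.

(0,0): Delta=0.9278 Bond=-69.7371
(1,0): Delta=0.7544 Bond=-47.1415
(1,1): Delta=0.9791 Bond=-80.2279
(2,0): Delta=0.2338 Bond=1.7047
(2,1): Delta=0.9084 Bond=-69.8202
(2,2): Delta=1.0000 Bond=-85.0600
(3,0): Delta=-1.0000 Bond=85.0600
(3,1): Delta=0.5988 Bond=-36.9959
(3,2): Delta=1.0000 Bond=-85.0600
(3,3): Delta=1.0000 Bond=-85.0600
V0=98.1948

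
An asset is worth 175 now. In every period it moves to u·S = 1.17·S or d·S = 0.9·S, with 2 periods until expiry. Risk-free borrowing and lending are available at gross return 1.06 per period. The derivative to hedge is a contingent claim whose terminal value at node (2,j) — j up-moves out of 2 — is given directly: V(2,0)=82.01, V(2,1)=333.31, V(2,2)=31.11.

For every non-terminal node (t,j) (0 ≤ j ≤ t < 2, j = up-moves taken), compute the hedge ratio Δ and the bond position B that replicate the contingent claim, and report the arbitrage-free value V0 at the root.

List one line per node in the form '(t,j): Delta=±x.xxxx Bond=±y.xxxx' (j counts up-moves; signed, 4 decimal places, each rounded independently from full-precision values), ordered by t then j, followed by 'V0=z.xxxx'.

Under the risk-neutral measure, an up-move has probability p* = (R−d)/(u−d) = 0.5926 and values discount at R = 1.06.
Payoff layer (t=2): V(2,0)=82.0100, V(2,1)=333.3100, V(2,2)=31.1100
  t=1,j=0: stock 157.5000 → up 184.2750 (V=333.3100), down 141.7500 (V=82.0100). Price 217.8571; hedge Δ=5.9095, bond B=-712.8836.
  t=1,j=1: stock 204.7500 → up 239.5575 (V=31.1100), down 184.2750 (V=333.3100). Price 145.4986; hedge Δ=-5.4665, bond B=1264.7579.
  t=0,j=0: stock 175.0000 → up 204.7500 (V=145.4986), down 157.5000 (V=217.8571). Price 165.0736; hedge Δ=-1.5314, bond B=433.0680.
The time-0 hedge costs 165.0736, which is the no-arbitrage price.

(0,0): Delta=-1.5314 Bond=433.0680
(1,0): Delta=5.9095 Bond=-712.8836
(1,1): Delta=-5.4665 Bond=1264.7579
V0=165.0736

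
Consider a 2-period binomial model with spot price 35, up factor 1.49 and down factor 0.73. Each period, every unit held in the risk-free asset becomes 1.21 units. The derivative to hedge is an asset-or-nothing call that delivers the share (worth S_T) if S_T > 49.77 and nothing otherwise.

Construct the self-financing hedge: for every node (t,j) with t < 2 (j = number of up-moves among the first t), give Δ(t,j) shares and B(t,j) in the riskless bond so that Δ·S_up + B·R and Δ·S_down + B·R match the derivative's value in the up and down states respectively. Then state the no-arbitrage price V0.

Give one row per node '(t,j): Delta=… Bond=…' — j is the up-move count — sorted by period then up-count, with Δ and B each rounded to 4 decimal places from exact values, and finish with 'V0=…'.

(0,0): Delta=1.5248 Bond=-32.1964
(1,0): Delta=0.0000 Bond=0.0000
(1,1): Delta=1.9605 Bond=-61.6829
V0=21.1702

Risk-neutral probability p* = (R−d)/(u−d) = (1.21−0.73)/(1.49−0.73) = 0.6316.
Terminal values V(2,·): V(2,0)=0.0000, V(2,1)=0.0000, V(2,2)=77.7035
Node (1,0) S=25.5500: V=(p*·0.0000+(1−p*)·0.0000)/1.21=0.0000; Δ=(0.0000−0.0000)/(38.0695−18.6515)=0.0000; B=V−Δ·S=0.0000
Node (1,1) S=52.1500: V=(p*·77.7035+(1−p*)·0.0000)/1.21=40.5586; Δ=(77.7035−0.0000)/(77.7035−38.0695)=1.9605; B=V−Δ·S=-61.6829
Node (0,0) S=35.0000: V=(p*·40.5586+(1−p*)·0.0000)/1.21=21.1702; Δ=(40.5586−0.0000)/(52.1500−25.5500)=1.5248; B=V−Δ·S=-32.1964
Root portfolio cost Δ·35+B reproduces V0=21.1702.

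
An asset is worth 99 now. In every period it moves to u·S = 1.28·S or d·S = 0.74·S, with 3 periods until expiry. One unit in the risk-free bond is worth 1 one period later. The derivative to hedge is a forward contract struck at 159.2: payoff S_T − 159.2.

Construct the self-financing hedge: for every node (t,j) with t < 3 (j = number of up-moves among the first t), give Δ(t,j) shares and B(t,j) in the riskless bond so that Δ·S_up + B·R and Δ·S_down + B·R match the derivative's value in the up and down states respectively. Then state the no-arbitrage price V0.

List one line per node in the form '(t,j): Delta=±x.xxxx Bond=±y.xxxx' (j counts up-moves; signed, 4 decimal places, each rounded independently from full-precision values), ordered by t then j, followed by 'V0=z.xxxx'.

(0,0): Delta=1.0000 Bond=-159.2000
(1,0): Delta=1.0000 Bond=-159.2000
(1,1): Delta=1.0000 Bond=-159.2000
(2,0): Delta=1.0000 Bond=-159.2000
(2,1): Delta=1.0000 Bond=-159.2000
(2,2): Delta=1.0000 Bond=-159.2000
V0=-60.2000

The replicating-portfolio and risk-neutral prices coincide; use p* = (1−0.74)/(1.28−0.74) = 0.4815 for the latter.
Terminal values V(3,·): V(3,0)=-119.0828, V(3,1)=-89.8081, V(3,2)=-39.1708, V(3,3)=48.4180
Node (2,0) S=54.2124: V=(p*·-89.8081+(1−p*)·-119.0828)/1=-104.9876; Δ=(-89.8081−-119.0828)/(69.3919−40.1172)=1.0000; B=V−Δ·S=-159.2000
Node (2,1) S=93.7728: V=(p*·-39.1708+(1−p*)·-89.8081)/1=-65.4272; Δ=(-39.1708−-89.8081)/(120.0292−69.3919)=1.0000; B=V−Δ·S=-159.2000
Node (2,2) S=162.2016: V=(p*·48.4180+(1−p*)·-39.1708)/1=3.0016; Δ=(48.4180−-39.1708)/(207.6180−120.0292)=1.0000; B=V−Δ·S=-159.2000
Node (1,0) S=73.2600: V=(p*·-65.4272+(1−p*)·-104.9876)/1=-85.9400; Δ=(-65.4272−-104.9876)/(93.7728−54.2124)=1.0000; B=V−Δ·S=-159.2000
Node (1,1) S=126.7200: V=(p*·3.0016+(1−p*)·-65.4272)/1=-32.4800; Δ=(3.0016−-65.4272)/(162.2016−93.7728)=1.0000; B=V−Δ·S=-159.2000
Node (0,0) S=99.0000: V=(p*·-32.4800+(1−p*)·-85.9400)/1=-60.2000; Δ=(-32.4800−-85.9400)/(126.7200−73.2600)=1.0000; B=V−Δ·S=-159.2000
Self-financing check: at every node Δ·S+B equals the discounted successor values.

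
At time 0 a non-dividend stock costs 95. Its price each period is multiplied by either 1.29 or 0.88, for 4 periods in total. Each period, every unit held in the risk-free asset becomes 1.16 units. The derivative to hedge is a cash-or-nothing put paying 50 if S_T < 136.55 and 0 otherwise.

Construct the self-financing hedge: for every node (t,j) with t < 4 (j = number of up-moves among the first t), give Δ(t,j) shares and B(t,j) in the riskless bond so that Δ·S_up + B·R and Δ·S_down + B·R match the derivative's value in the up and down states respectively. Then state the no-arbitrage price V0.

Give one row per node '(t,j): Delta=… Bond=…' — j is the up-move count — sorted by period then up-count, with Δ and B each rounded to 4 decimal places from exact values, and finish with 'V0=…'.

(0,0): Delta=-0.3649 Bond=45.1136
(1,0): Delta=-0.5056 Bond=64.0988
(1,1): Delta=-0.3203 Bond=46.8686
(2,0): Delta=0.0000 Bond=37.1581
(2,1): Delta=-0.6657 Bond=91.6243
(2,2): Delta=-0.2109 Bond=37.0697
(3,0): Delta=0.0000 Bond=43.1034
(3,1): Delta=0.0000 Bond=43.1034
(3,2): Delta=-0.8766 Bond=135.6182
(3,3): Delta=0.0000 Bond=0.0000
V0=10.4526

Risk-neutral probability p* = (R−d)/(u−d) = (1.16−0.88)/(1.29−0.88) = 0.6829.
Payoff layer (t=4): V(4,0)=50.0000, V(4,1)=50.0000, V(4,2)=50.0000, V(4,3)=0.0000, V(4,4)=0.0000
  t=3,j=0: stock 64.7398 → up 83.5144 (V=50.0000), down 56.9711 (V=50.0000). Price 43.1034; hedge Δ=0.0000, bond B=43.1034.
  t=3,j=1: stock 94.9027 → up 122.4245 (V=50.0000), down 83.5144 (V=50.0000). Price 43.1034; hedge Δ=0.0000, bond B=43.1034.
  t=3,j=2: stock 139.1188 → up 179.4632 (V=0.0000), down 122.4245 (V=50.0000). Price 13.6669; hedge Δ=-0.8766, bond B=135.6182.
  t=3,j=3: stock 203.9355 → up 263.0767 (V=0.0000), down 179.4632 (V=0.0000). Price 0.0000; hedge Δ=0.0000, bond B=0.0000.
  t=2,j=0: stock 73.5680 → up 94.9027 (V=43.1034), down 64.7398 (V=43.1034). Price 37.1581; hedge Δ=0.0000, bond B=37.1581.
  t=2,j=1: stock 107.8440 → up 139.1188 (V=13.6669), down 94.9027 (V=43.1034). Price 19.8280; hedge Δ=-0.6657, bond B=91.6243.
  t=2,j=2: stock 158.0895 → up 203.9355 (V=0.0000), down 139.1188 (V=13.6669). Price 3.7357; hedge Δ=-0.2109, bond B=37.0697.
  t=1,j=0: stock 83.6000 → up 107.8440 (V=19.8280), down 73.5680 (V=37.1581). Price 21.8301; hedge Δ=-0.5056, bond B=64.0988.
  t=1,j=1: stock 122.5500 → up 158.0895 (V=3.7357), down 107.8440 (V=19.8280). Price 7.6191; hedge Δ=-0.3203, bond B=46.8686.
  t=0,j=0: stock 95.0000 → up 122.5500 (V=7.6191), down 83.6000 (V=21.8301). Price 10.4526; hedge Δ=-0.3649, bond B=45.1136.
Root portfolio cost Δ·95+B reproduces V0=10.4526.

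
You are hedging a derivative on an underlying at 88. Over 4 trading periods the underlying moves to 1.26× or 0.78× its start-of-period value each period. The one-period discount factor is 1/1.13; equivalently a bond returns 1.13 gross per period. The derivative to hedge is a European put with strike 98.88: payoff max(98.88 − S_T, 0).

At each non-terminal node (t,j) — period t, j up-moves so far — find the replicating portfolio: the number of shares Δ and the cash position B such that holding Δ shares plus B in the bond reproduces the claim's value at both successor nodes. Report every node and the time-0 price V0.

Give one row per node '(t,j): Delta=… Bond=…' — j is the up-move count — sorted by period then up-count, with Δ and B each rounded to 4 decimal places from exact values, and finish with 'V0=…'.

Risk-neutral probability p* = (R−d)/(u−d) = (1.13−0.78)/(1.26−0.78) = 0.7292.
Terminal values V(4,·): V(4,0)=66.3068, V(4,1)=46.2617, V(4,2)=13.8812, V(4,3)=0.0000, V(4,4)=0.0000
(3,0): S=41.7606. Δ = (V_up−V_dn)/(S_up−S_dn) = (46.2617−66.3068)/(52.6183−32.5732) = -1.0000. V = [p*·46.2617 + (1−p*)·66.3068]/1.13 = 45.7438. B = V − Δ·S = 87.5044.
(3,1): S=67.4594. Δ = (V_up−V_dn)/(S_up−S_dn) = (13.8812−46.2617)/(84.9988−52.6183) = -1.0000. V = [p*·13.8812 + (1−p*)·46.2617]/1.13 = 20.0450. B = V − Δ·S = 87.5044.
(3,2): S=108.9729. Δ = (V_up−V_dn)/(S_up−S_dn) = (0.0000−13.8812)/(137.3058−84.9988) = -0.2654. V = [p*·0.0000 + (1−p*)·13.8812]/1.13 = 3.3270. B = V − Δ·S = 32.2461.
(3,3): S=176.0331. Δ = (V_up−V_dn)/(S_up−S_dn) = (0.0000−0.0000)/(221.8017−137.3058) = 0.0000. V = [p*·0.0000 + (1−p*)·0.0000]/1.13 = 0.0000. B = V − Δ·S = 0.0000.
(2,0): S=53.5392. Δ = (V_up−V_dn)/(S_up−S_dn) = (20.0450−45.7438)/(67.4594−41.7606) = -1.0000. V = [p*·20.0450 + (1−p*)·45.7438]/1.13 = 23.8983. B = V − Δ·S = 77.4375.
(2,1): S=86.4864. Δ = (V_up−V_dn)/(S_up−S_dn) = (3.3270−20.0450)/(108.9729−67.4594) = -0.4027. V = [p*·3.3270 + (1−p*)·20.0450]/1.13 = 6.9511. B = V − Δ·S = 41.7804.
(2,2): S=139.7088. Δ = (V_up−V_dn)/(S_up−S_dn) = (0.0000−3.3270)/(176.0331−108.9729) = -0.0496. V = [p*·0.0000 + (1−p*)·3.3270]/1.13 = 0.7974. B = V − Δ·S = 7.7286.
(1,0): S=68.6400. Δ = (V_up−V_dn)/(S_up−S_dn) = (6.9511−23.8983)/(86.4864−53.5392) = -0.5144. V = [p*·6.9511 + (1−p*)·23.8983]/1.13 = 10.2133. B = V − Δ·S = 45.5200.
(1,1): S=110.8800. Δ = (V_up−V_dn)/(S_up−S_dn) = (0.7974−6.9511)/(139.7088−86.4864) = -0.1156. V = [p*·0.7974 + (1−p*)·6.9511]/1.13 = 2.1806. B = V − Δ·S = 15.0009.
(0,0): S=88.0000. Δ = (V_up−V_dn)/(S_up−S_dn) = (2.1806−10.2133)/(110.8800−68.6400) = -0.1902. V = [p*·2.1806 + (1−p*)·10.2133]/1.13 = 3.8549. B = V − Δ·S = 20.5898.
Each (Δ,B) replicates both successor values, so the strategy is self-financing and V0 is arbitrage-free.

(0,0): Delta=-0.1902 Bond=20.5898
(1,0): Delta=-0.5144 Bond=45.5200
(1,1): Delta=-0.1156 Bond=15.0009
(2,0): Delta=-1.0000 Bond=77.4375
(2,1): Delta=-0.4027 Bond=41.7804
(2,2): Delta=-0.0496 Bond=7.7286
(3,0): Delta=-1.0000 Bond=87.5044
(3,1): Delta=-1.0000 Bond=87.5044
(3,2): Delta=-0.2654 Bond=32.2461
(3,3): Delta=0.0000 Bond=0.0000
V0=3.8549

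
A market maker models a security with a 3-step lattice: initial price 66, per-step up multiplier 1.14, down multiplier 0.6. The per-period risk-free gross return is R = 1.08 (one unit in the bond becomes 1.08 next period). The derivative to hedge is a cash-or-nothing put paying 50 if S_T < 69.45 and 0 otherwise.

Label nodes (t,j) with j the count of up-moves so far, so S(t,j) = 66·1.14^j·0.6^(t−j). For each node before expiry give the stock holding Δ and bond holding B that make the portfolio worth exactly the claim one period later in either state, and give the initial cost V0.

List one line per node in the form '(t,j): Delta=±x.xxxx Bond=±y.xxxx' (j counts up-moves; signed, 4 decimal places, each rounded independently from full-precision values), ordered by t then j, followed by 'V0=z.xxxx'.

(0,0): Delta=-0.9503 Bond=74.5375
(1,0): Delta=0.0000 Bond=42.8669
(1,1): Delta=-1.0129 Bond=85.2047
(2,0): Delta=0.0000 Bond=46.2963
(2,1): Delta=0.0000 Bond=46.2963
(2,2): Delta=-1.0795 Bond=97.7366
V0=11.8149

Risk-neutral probability p* = (R−d)/(u−d) = (1.08−0.6)/(1.14−0.6) = 0.8889.
At expiry t=3: V(3,0)=50.0000, V(3,1)=50.0000, V(3,2)=50.0000, V(3,3)=0.0000
(2,0): S=23.7600. Δ = (V_up−V_dn)/(S_up−S_dn) = (50.0000−50.0000)/(27.0864−14.2560) = 0.0000. V = [p*·50.0000 + (1−p*)·50.0000]/1.08 = 46.2963. B = V − Δ·S = 46.2963.
(2,1): S=45.1440. Δ = (V_up−V_dn)/(S_up−S_dn) = (50.0000−50.0000)/(51.4642−27.0864) = 0.0000. V = [p*·50.0000 + (1−p*)·50.0000]/1.08 = 46.2963. B = V − Δ·S = 46.2963.
(2,2): S=85.7736. Δ = (V_up−V_dn)/(S_up−S_dn) = (0.0000−50.0000)/(97.7819−51.4642) = -1.0795. V = [p*·0.0000 + (1−p*)·50.0000]/1.08 = 5.1440. B = V − Δ·S = 97.7366.
(1,0): S=39.6000. Δ = (V_up−V_dn)/(S_up−S_dn) = (46.2963−46.2963)/(45.1440−23.7600) = 0.0000. V = [p*·46.2963 + (1−p*)·46.2963]/1.08 = 42.8669. B = V − Δ·S = 42.8669.
(1,1): S=75.2400. Δ = (V_up−V_dn)/(S_up−S_dn) = (5.1440−46.2963)/(85.7736−45.1440) = -1.0129. V = [p*·5.1440 + (1−p*)·46.2963]/1.08 = 8.9968. B = V − Δ·S = 85.2047.
(0,0): S=66.0000. Δ = (V_up−V_dn)/(S_up−S_dn) = (8.9968−42.8669)/(75.2400−39.6000) = -0.9503. V = [p*·8.9968 + (1−p*)·42.8669]/1.08 = 11.8149. B = V − Δ·S = 74.5375.
Each (Δ,B) replicates both successor values, so the strategy is self-financing and V0 is arbitrage-free.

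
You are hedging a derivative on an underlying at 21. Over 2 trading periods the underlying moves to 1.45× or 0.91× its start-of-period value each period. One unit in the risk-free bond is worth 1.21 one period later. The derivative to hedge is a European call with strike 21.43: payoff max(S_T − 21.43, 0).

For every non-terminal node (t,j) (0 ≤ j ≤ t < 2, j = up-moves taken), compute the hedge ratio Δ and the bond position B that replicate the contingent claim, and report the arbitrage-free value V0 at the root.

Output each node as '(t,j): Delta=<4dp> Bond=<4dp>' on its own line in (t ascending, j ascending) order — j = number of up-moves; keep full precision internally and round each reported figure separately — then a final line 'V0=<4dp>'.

(0,0): Delta=0.8691 Bond=-11.3440
(1,0): Delta=0.6085 Bond=-8.7456
(1,1): Delta=1.0000 Bond=-17.7107
V0=6.9081

Risk-neutral probability p* = (R−d)/(u−d) = (1.21−0.91)/(1.45−0.91) = 0.5556.
Terminal values V(2,·): V(2,0)=0.0000, V(2,1)=6.2795, V(2,2)=22.7225
  t=1,j=0: stock 19.1100 → up 27.7095 (V=6.2795), down 17.3901 (V=0.0000). Price 2.8831; hedge Δ=0.6085, bond B=-8.7456.
  t=1,j=1: stock 30.4500 → up 44.1525 (V=22.7225), down 27.7095 (V=6.2795). Price 12.7393; hedge Δ=1.0000, bond B=-17.7107.
  t=0,j=0: stock 21.0000 → up 30.4500 (V=12.7393), down 19.1100 (V=2.8831). Price 6.9081; hedge Δ=0.8691, bond B=-11.3440.
Self-financing check: at every node Δ·S+B equals the discounted successor values.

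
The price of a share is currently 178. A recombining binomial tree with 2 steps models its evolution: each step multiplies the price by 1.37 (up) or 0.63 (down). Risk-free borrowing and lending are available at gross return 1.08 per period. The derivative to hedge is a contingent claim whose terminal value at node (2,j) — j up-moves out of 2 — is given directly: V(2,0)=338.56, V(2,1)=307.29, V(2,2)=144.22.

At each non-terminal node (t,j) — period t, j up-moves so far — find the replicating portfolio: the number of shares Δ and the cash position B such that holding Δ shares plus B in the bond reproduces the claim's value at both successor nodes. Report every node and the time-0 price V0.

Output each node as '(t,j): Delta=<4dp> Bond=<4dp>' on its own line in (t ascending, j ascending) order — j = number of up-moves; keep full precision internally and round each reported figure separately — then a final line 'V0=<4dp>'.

The replicating-portfolio and risk-neutral prices coincide; use p* = (1.08−0.63)/(1.37−0.63) = 0.6081 for the latter.
At expiry t=2: V(2,0)=338.5600, V(2,1)=307.2900, V(2,2)=144.2200
Node (1,0) S=112.1400: V=(p*·307.2900+(1−p*)·338.5600)/1.08=295.8745; Δ=(307.2900−338.5600)/(153.6318−70.6482)=-0.3768; B=V−Δ·S=338.1313
Node (1,1) S=243.8600: V=(p*·144.2200+(1−p*)·307.2900)/1.08=192.7091; Δ=(144.2200−307.2900)/(334.0882−153.6318)=-0.9037; B=V−Δ·S=413.0739
Node (0,0) S=178.0000: V=(p*·192.7091+(1−p*)·295.8745)/1.08=215.8692; Δ=(192.7091−295.8745)/(243.8600−112.1400)=-0.7832; B=V−Δ·S=355.2820
Each (Δ,B) replicates both successor values, so the strategy is self-financing and V0 is arbitrage-free.

(0,0): Delta=-0.7832 Bond=355.2820
(1,0): Delta=-0.3768 Bond=338.1313
(1,1): Delta=-0.9037 Bond=413.0739
V0=215.8692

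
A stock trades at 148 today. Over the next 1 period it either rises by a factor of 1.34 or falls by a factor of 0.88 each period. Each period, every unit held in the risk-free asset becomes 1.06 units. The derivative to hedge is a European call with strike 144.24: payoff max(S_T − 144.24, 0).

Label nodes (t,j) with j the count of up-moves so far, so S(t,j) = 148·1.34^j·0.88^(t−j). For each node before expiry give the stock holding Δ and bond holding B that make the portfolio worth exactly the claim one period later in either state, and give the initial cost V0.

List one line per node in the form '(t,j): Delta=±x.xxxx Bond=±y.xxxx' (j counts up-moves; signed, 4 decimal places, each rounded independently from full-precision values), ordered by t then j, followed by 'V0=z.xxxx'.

(0,0): Delta=0.7944 Bond=-97.6013
V0=19.9639

Risk-neutral probability p* = (R−d)/(u−d) = (1.06−0.88)/(1.34−0.88) = 0.3913.
At expiry t=1: V(1,0)=0.0000, V(1,1)=54.0800
(0,0): S=148.0000. Δ = (V_up−V_dn)/(S_up−S_dn) = (54.0800−0.0000)/(198.3200−130.2400) = 0.7944. V = [p*·54.0800 + (1−p*)·0.0000]/1.06 = 19.9639. B = V − Δ·S = -97.6013.
Check: Δ(0,0)·S0 + B(0,0) = 19.9639 = V0.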